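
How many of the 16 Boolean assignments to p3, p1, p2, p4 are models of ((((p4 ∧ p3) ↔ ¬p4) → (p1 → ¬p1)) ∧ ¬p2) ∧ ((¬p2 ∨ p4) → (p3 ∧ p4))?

2

Initial set: {(((((p4 ∧ p3) ↔ ¬p4) → (p1 → ¬p1)) ∧ ¬p2) ∧ ((¬p2 ∨ p4) → (p3 ∧ p4)))}.
(((((p4 ∧ p3) ↔ ¬p4) → (p1 → ¬p1)) ∧ ¬p2) ∧ ((¬p2 ∨ p4) → (p3 ∧ p4))): α-rule — add ((((p4 ∧ p3) ↔ ¬p4) → (p1 → ¬p1)) ∧ ¬p2), ((¬p2 ∨ p4) → (p3 ∧ p4)).
((((p4 ∧ p3) ↔ ¬p4) → (p1 → ¬p1)) ∧ ¬p2): α-rule — add (((p4 ∧ p3) ↔ ¬p4) → (p1 → ¬p1)), ¬p2.
((¬p2 ∨ p4) → (p3 ∧ p4)): β-rule — branch into ¬(¬p2 ∨ p4)  //  (p3 ∧ p4).
  branch 1 (add ¬(¬p2 ∨ p4)):
    ¬(¬p2 ∨ p4): α-rule — add ¬¬p2, ¬p4.
    × closes — contains both p2 and ¬p2.
  branch 2 (add (p3 ∧ p4)):
    (p3 ∧ p4): α-rule — add p3, p4.
    (((p4 ∧ p3) ↔ ¬p4) → (p1 → ¬p1)): β-rule — branch into ¬((p4 ∧ p3) ↔ ¬p4)  //  (p1 → ¬p1).
      branch 2.1 (add ¬((p4 ∧ p3) ↔ ¬p4)):
        ¬((p4 ∧ p3) ↔ ¬p4): β-rule — branch into (p4 ∧ p3), ¬¬p4  //  ¬(p4 ∧ p3), ¬p4.
          branch 2.1.1 (add (p4 ∧ p3), ¬¬p4):
            (p4 ∧ p3): α-rule — add p4, p3.
            ○ open, literals {p2=false, p3=true, p4=true}.
          branch 2.1.2 (add ¬(p4 ∧ p3), ¬p4):
            × closes — contains both p4 and ¬p4.
      branch 2.2 (add (p1 → ¬p1)):
        (p1 → ¬p1): β-rule — branch into ¬p1  //  ¬p1.
          branch 2.2.1 (add ¬p1):
            ○ open, literals {p1=false, p2=false, p3=true, p4=true}.
          branch 2.2.2 (add ¬p1):
            ○ open, literals {p1=false, p2=false, p3=true, p4=true}.
2 branches closed, 3 open.
Each open branch fixes some atoms; the unmentioned ones are free. Counting distinct full assignments: branch {p2=false, p3=true, p4=true} (p1) contributes 2 new; branch {p1=false, p2=false, p3=true, p4=true} (none free) contributes 0 new; branch {p1=false, p2=false, p3=true, p4=true} (none free) contributes 0 new. Total: 2.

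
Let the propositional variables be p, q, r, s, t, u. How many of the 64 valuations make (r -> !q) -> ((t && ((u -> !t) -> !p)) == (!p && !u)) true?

46

Initial set: {((r -> !q) -> ((t && ((u -> !t) -> !p)) == (!p && !u)))}.
((r -> !q) -> ((t && ((u -> !t) -> !p)) == (!p && !u))): β-rule — branch into !(r -> !q)  //  ((t && ((u -> !t) -> !p)) == (!p && !u)).
  branch 1 (add !(r -> !q)):
    !(r -> !q): α-rule — add r, !!q.
    ○ open, literals {q=T, r=T}.
  branch 2 (add ((t && ((u -> !t) -> !p)) == (!p && !u))):
    ((t && ((u -> !t) -> !p)) == (!p && !u)): β-rule — branch into (t && ((u -> !t) -> !p)), (!p && !u)  //  !(t && ((u -> !t) -> !p)), !(!p && !u).
      branch 2.1 (add (t && ((u -> !t) -> !p)), (!p && !u)):
        (t && ((u -> !t) -> !p)): α-rule — add t, ((u -> !t) -> !p).
        (!p && !u): α-rule — add !p, !u.
        ((u -> !t) -> !p): β-rule — branch into !(u -> !t)  //  !p.
          branch 2.1.1 (add !(u -> !t)):
            !(u -> !t): α-rule — add u, !!t.
            × closes — contains both u and !u.
          branch 2.1.2 (add !p):
            ○ open, literals {p=F, t=T, u=F}.
      branch 2.2 (add !(t && ((u -> !t) -> !p)), !(!p && !u)):
        !(t && ((u -> !t) -> !p)): β-rule — branch into !t  //  !((u -> !t) -> !p).
          branch 2.2.1 (add !t):
            !(!p && !u): β-rule — branch into !!p  //  !!u.
              branch 2.2.1.1 (add !!p):
                ○ open, literals {p=T, t=F}.
              branch 2.2.1.2 (add !!u):
                ○ open, literals {t=F, u=T}.
          branch 2.2.2 (add !((u -> !t) -> !p)):
            !((u -> !t) -> !p): α-rule — add (u -> !t), !!p.
            !(!p && !u): β-rule — branch into !!p  //  !!u.
              branch 2.2.2.1 (add !!p):
                (u -> !t): β-rule — branch into !u  //  !t.
                  branch 2.2.2.1.1 (add !u):
                    ○ open, literals {p=T, u=F}.
                  branch 2.2.2.1.2 (add !t):
                    ○ open, literals {p=T, t=F}.
              branch 2.2.2.2 (add !!u):
                (u -> !t): β-rule — branch into !u  //  !t.
                  branch 2.2.2.2.1 (add !u):
                    × closes — contains both u and !u.
                  branch 2.2.2.2.2 (add !t):
                    ○ open, literals {p=T, t=F, u=T}.
2 branches closed, 7 open.
Each open branch fixes some atoms; the unmentioned ones are free. Counting distinct full assignments: branch {q=T, r=T} (p, s, t, u) contributes 16 new; branch {p=F, t=T, u=F} (q, r, s) contributes 6 new; branch {p=T, t=F} (q, r, s, u) contributes 12 new; branch {t=F, u=T} (p, q, r, s) contributes 6 new; branch {p=T, u=F} (q, r, s, t) contributes 6 new; branch {p=T, t=F} (q, r, s, u) contributes 0 new; branch {p=T, t=F, u=T} (q, r, s) contributes 0 new. Total: 46.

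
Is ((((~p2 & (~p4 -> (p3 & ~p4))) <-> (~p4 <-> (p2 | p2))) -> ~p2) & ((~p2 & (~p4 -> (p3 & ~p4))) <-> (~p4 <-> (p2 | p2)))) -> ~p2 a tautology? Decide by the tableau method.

Assume the negation and expand:
Initial set: {~(((((~p2 & (~p4 -> (p3 & ~p4))) <-> (~p4 <-> (p2 | p2))) -> ~p2) & ((~p2 & (~p4 -> (p3 & ~p4))) <-> (~p4 <-> (p2 | p2)))) -> ~p2)}.
~(((((~p2 & (~p4 -> (p3 & ~p4))) <-> (~p4 <-> (p2 | p2))) -> ~p2) & ((~p2 & (~p4 -> (p3 & ~p4))) <-> (~p4 <-> (p2 | p2)))) -> ~p2): α-rule — add ((((~p2 & (~p4 -> (p3 & ~p4))) <-> (~p4 <-> (p2 | p2))) -> ~p2) & ((~p2 & (~p4 -> (p3 & ~p4))) <-> (~p4 <-> (p2 | p2)))), ~~p2.
((((~p2 & (~p4 -> (p3 & ~p4))) <-> (~p4 <-> (p2 | p2))) -> ~p2) & ((~p2 & (~p4 -> (p3 & ~p4))) <-> (~p4 <-> (p2 | p2)))): α-rule — add (((~p2 & (~p4 -> (p3 & ~p4))) <-> (~p4 <-> (p2 | p2))) -> ~p2), ((~p2 & (~p4 -> (p3 & ~p4))) <-> (~p4 <-> (p2 | p2))).
(((~p2 & (~p4 -> (p3 & ~p4))) <-> (~p4 <-> (p2 | p2))) -> ~p2): β-rule — branch into ~((~p2 & (~p4 -> (p3 & ~p4))) <-> (~p4 <-> (p2 | p2)))  //  ~p2.
  branch 1 (add ~((~p2 & (~p4 -> (p3 & ~p4))) <-> (~p4 <-> (p2 | p2)))):
    ((~p2 & (~p4 -> (p3 & ~p4))) <-> (~p4 <-> (p2 | p2))): β-rule — branch into (~p2 & (~p4 -> (p3 & ~p4))), (~p4 <-> (p2 | p2))  //  ~(~p2 & (~p4 -> (p3 & ~p4))), ~(~p4 <-> (p2 | p2)).
      branch 1.1 (add (~p2 & (~p4 -> (p3 & ~p4))), (~p4 <-> (p2 | p2))):
        (~p2 & (~p4 -> (p3 & ~p4))): α-rule — add ~p2, (~p4 -> (p3 & ~p4)).
        × closes — contains both p2 and ~p2.
      branch 1.2 (add ~(~p2 & (~p4 -> (p3 & ~p4))), ~(~p4 <-> (p2 | p2))):
        ~((~p2 & (~p4 -> (p3 & ~p4))) <-> (~p4 <-> (p2 | p2))): β-rule — branch into (~p2 & (~p4 -> (p3 & ~p4))), ~(~p4 <-> (p2 | p2))  //  ~(~p2 & (~p4 -> (p3 & ~p4))), (~p4 <-> (p2 | p2)).
          branch 1.2.1 (add (~p2 & (~p4 -> (p3 & ~p4))), ~(~p4 <-> (p2 | p2))):
            (~p2 & (~p4 -> (p3 & ~p4))): α-rule — add ~p2, (~p4 -> (p3 & ~p4)).
            × closes — contains both p2 and ~p2.
          branch 1.2.2 (add ~(~p2 & (~p4 -> (p3 & ~p4))), (~p4 <-> (p2 | p2))):
            ~(~p2 & (~p4 -> (p3 & ~p4))): β-rule — branch into ~~p2  //  ~(~p4 -> (p3 & ~p4)).
              branch 1.2.2.1 (add ~~p2):
                ~(~p4 <-> (p2 | p2)): β-rule — branch into ~p4, ~(p2 | p2)  //  ~~p4, (p2 | p2).
                  branch 1.2.2.1.1 (add ~p4, ~(p2 | p2)):
                    ~(p2 | p2): α-rule — add ~p2, ~p2.
                    × closes — contains both p2 and ~p2.
                  branch 1.2.2.1.2 (add ~~p4, (p2 | p2)):
                    ~(~p2 & (~p4 -> (p3 & ~p4))): β-rule — branch into ~~p2  //  ~(~p4 -> (p3 & ~p4)).
                      branch 1.2.2.1.2.1 (add ~~p2):
                        (~p4 <-> (p2 | p2)): β-rule — branch into ~p4, (p2 | p2)  //  ~~p4, ~(p2 | p2).
                          branch 1.2.2.1.2.1.1 (add ~p4, (p2 | p2)):
                            × closes — contains both p4 and ~p4.
                          branch 1.2.2.1.2.1.2 (add ~~p4, ~(p2 | p2)):
                            ~(p2 | p2): α-rule — add ~p2, ~p2.
                            × closes — contains both p2 and ~p2.
                      branch 1.2.2.1.2.2 (add ~(~p4 -> (p3 & ~p4))):
                        ~(~p4 -> (p3 & ~p4)): α-rule — add ~p4, ~(p3 & ~p4).
                        × closes — contains both p4 and ~p4.
              branch 1.2.2.2 (add ~(~p4 -> (p3 & ~p4))):
                ~(~p4 -> (p3 & ~p4)): α-rule — add ~p4, ~(p3 & ~p4).
                ~(~p4 <-> (p2 | p2)): β-rule — branch into ~p4, ~(p2 | p2)  //  ~~p4, (p2 | p2).
                  branch 1.2.2.2.1 (add ~p4, ~(p2 | p2)):
                    ~(p2 | p2): α-rule — add ~p2, ~p2.
                    × closes — contains both p2 and ~p2.
                  branch 1.2.2.2.2 (add ~~p4, (p2 | p2)):
                    × closes — contains both p4 and ~p4.
  branch 2 (add ~p2):
    × closes — contains both p2 and ~p2.
All 9 branches close.
Every branch closed, so the negation is unsatisfiable and the formula is valid.

Valid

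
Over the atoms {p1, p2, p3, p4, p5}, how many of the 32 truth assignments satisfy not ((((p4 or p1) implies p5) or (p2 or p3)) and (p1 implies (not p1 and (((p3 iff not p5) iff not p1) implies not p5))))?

17

Initial set: {not ((((p4 or p1) implies p5) or (p2 or p3)) and (p1 implies (not p1 and (((p3 iff not p5) iff not p1) implies not p5))))}.
not ((((p4 or p1) implies p5) or (p2 or p3)) and (p1 implies (not p1 and (((p3 iff not p5) iff not p1) implies not p5)))): β-rule — branch into not (((p4 or p1) implies p5) or (p2 or p3))  //  not (p1 implies (not p1 and (((p3 iff not p5) iff not p1) implies not p5))).
  branch 1 (add not (((p4 or p1) implies p5) or (p2 or p3))):
    not (((p4 or p1) implies p5) or (p2 or p3)): α-rule — add not ((p4 or p1) implies p5), not (p2 or p3).
    not ((p4 or p1) implies p5): α-rule — add (p4 or p1), not p5.
    not (p2 or p3): α-rule — add not p2, not p3.
    (p4 or p1): β-rule — branch into p4  //  p1.
      branch 1.1 (add p4):
        ○ open, literals {p2=F, p3=F, p4=T, p5=F}.
      branch 1.2 (add p1):
        ○ open, literals {p1=T, p2=F, p3=F, p5=F}.
  branch 2 (add not (p1 implies (not p1 and (((p3 iff not p5) iff not p1) implies not p5)))):
    not (p1 implies (not p1 and (((p3 iff not p5) iff not p1) implies not p5))): α-rule — add p1, not (not p1 and (((p3 iff not p5) iff not p1) implies not p5)).
    not (not p1 and (((p3 iff not p5) iff not p1) implies not p5)): β-rule — branch into not not p1  //  not (((p3 iff not p5) iff not p1) implies not p5).
      branch 2.1 (add not not p1):
        ○ open, literals {p1=T}.
      branch 2.2 (add not (((p3 iff not p5) iff not p1) implies not p5)):
        not (((p3 iff not p5) iff not p1) implies not p5): α-rule — add ((p3 iff not p5) iff not p1), not not p5.
        ((p3 iff not p5) iff not p1): β-rule — branch into (p3 iff not p5), not p1  //  not (p3 iff not p5), not not p1.
          branch 2.2.1 (add (p3 iff not p5), not p1):
            × closes — contains both p1 and not p1.
          branch 2.2.2 (add not (p3 iff not p5), not not p1):
            not (p3 iff not p5): β-rule — branch into p3, not not p5  //  not p3, not p5.
              branch 2.2.2.1 (add p3, not not p5):
                ○ open, literals {p1=T, p3=T, p5=T}.
              branch 2.2.2.2 (add not p3, not p5):
                × closes — contains both p5 and not p5.
2 branches closed, 4 open.
Each open branch fixes some atoms; the unmentioned ones are free. Counting distinct full assignments: branch {p2=F, p3=F, p4=T, p5=F} (p1) contributes 2 new; branch {p1=T, p2=F, p3=F, p5=F} (p4) contributes 1 new; branch {p1=T} (p2, p3, p4, p5) contributes 14 new; branch {p1=T, p3=T, p5=T} (p2, p4) contributes 0 new. Total: 17.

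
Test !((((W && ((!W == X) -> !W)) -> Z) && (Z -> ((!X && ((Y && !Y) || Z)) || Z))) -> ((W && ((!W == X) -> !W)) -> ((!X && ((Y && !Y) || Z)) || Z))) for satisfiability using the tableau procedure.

Initial set: {!((((W && ((!W == X) -> !W)) -> Z) && (Z -> ((!X && ((Y && !Y) || Z)) || Z))) -> ((W && ((!W == X) -> !W)) -> ((!X && ((Y && !Y) || Z)) || Z)))}.
!((((W && ((!W == X) -> !W)) -> Z) && (Z -> ((!X && ((Y && !Y) || Z)) || Z))) -> ((W && ((!W == X) -> !W)) -> ((!X && ((Y && !Y) || Z)) || Z))): α-rule — add (((W && ((!W == X) -> !W)) -> Z) && (Z -> ((!X && ((Y && !Y) || Z)) || Z))), !((W && ((!W == X) -> !W)) -> ((!X && ((Y && !Y) || Z)) || Z)).
(((W && ((!W == X) -> !W)) -> Z) && (Z -> ((!X && ((Y && !Y) || Z)) || Z))): α-rule — add ((W && ((!W == X) -> !W)) -> Z), (Z -> ((!X && ((Y && !Y) || Z)) || Z)).
!((W && ((!W == X) -> !W)) -> ((!X && ((Y && !Y) || Z)) || Z)): α-rule — add (W && ((!W == X) -> !W)), !((!X && ((Y && !Y) || Z)) || Z).
(W && ((!W == X) -> !W)): α-rule — add W, ((!W == X) -> !W).
!((!X && ((Y && !Y) || Z)) || Z): α-rule — add !(!X && ((Y && !Y) || Z)), !Z.
((W && ((!W == X) -> !W)) -> Z): β-rule — branch into !(W && ((!W == X) -> !W))  //  Z.
  branch 1 (add !(W && ((!W == X) -> !W))):
    (Z -> ((!X && ((Y && !Y) || Z)) || Z)): β-rule — branch into !Z  //  ((!X && ((Y && !Y) || Z)) || Z).
      branch 1.1 (add !Z):
        ((!W == X) -> !W): β-rule — branch into !(!W == X)  //  !W.
          branch 1.1.1 (add !(!W == X)):
            !(!X && ((Y && !Y) || Z)): β-rule — branch into !!X  //  !((Y && !Y) || Z).
              branch 1.1.1.1 (add !!X):
                !(W && ((!W == X) -> !W)): β-rule — branch into !W  //  !((!W == X) -> !W).
                  branch 1.1.1.1.1 (add !W):
                    × closes — contains both W and !W.
                  branch 1.1.1.1.2 (add !((!W == X) -> !W)):
                    !((!W == X) -> !W): α-rule — add (!W == X), !!W.
                    !(!W == X): β-rule — branch into !W, !X  //  !!W, X.
                      branch 1.1.1.1.2.1 (add !W, !X):
                        × closes — contains both W and !W.
                      branch 1.1.1.1.2.2 (add !!W, X):
                        (!W == X): β-rule — branch into !W, X  //  !!W, !X.
                          branch 1.1.1.1.2.2.1 (add !W, X):
                            × closes — contains both W and !W.
                          branch 1.1.1.1.2.2.2 (add !!W, !X):
                            × closes — contains both X and !X.
              branch 1.1.1.2 (add !((Y && !Y) || Z)):
                !((Y && !Y) || Z): α-rule — add !(Y && !Y), !Z.
                !(W && ((!W == X) -> !W)): β-rule — branch into !W  //  !((!W == X) -> !W).
                  branch 1.1.1.2.1 (add !W):
                    × closes — contains both W and !W.
                  branch 1.1.1.2.2 (add !((!W == X) -> !W)):
                    !((!W == X) -> !W): α-rule — add (!W == X), !!W.
                    !(!W == X): β-rule — branch into !W, !X  //  !!W, X.
                      branch 1.1.1.2.2.1 (add !W, !X):
                        × closes — contains both W and !W.
                      branch 1.1.1.2.2.2 (add !!W, X):
                        !(Y && !Y): β-rule — branch into !Y  //  !!Y.
                          branch 1.1.1.2.2.2.1 (add !Y):
                            (!W == X): β-rule — branch into !W, X  //  !!W, !X.
                              branch 1.1.1.2.2.2.1.1 (add !W, X):
                                × closes — contains both W and !W.
                              branch 1.1.1.2.2.2.1.2 (add !!W, !X):
                                × closes — contains both X and !X.
                          branch 1.1.1.2.2.2.2 (add !!Y):
                            (!W == X): β-rule — branch into !W, X  //  !!W, !X.
                              branch 1.1.1.2.2.2.2.1 (add !W, X):
                                × closes — contains both W and !W.
                              branch 1.1.1.2.2.2.2.2 (add !!W, !X):
                                × closes — contains both X and !X.
          branch 1.1.2 (add !W):
            × closes — contains both W and !W.
      branch 1.2 (add ((!X && ((Y && !Y) || Z)) || Z)):
        ((!W == X) -> !W): β-rule — branch into !(!W == X)  //  !W.
          branch 1.2.1 (add !(!W == X)):
            !(!X && ((Y && !Y) || Z)): β-rule — branch into !!X  //  !((Y && !Y) || Z).
              branch 1.2.1.1 (add !!X):
                !(W && ((!W == X) -> !W)): β-rule — branch into !W  //  !((!W == X) -> !W).
                  branch 1.2.1.1.1 (add !W):
                    × closes — contains both W and !W.
                  branch 1.2.1.1.2 (add !((!W == X) -> !W)):
                    !((!W == X) -> !W): α-rule — add (!W == X), !!W.
                    ((!X && ((Y && !Y) || Z)) || Z): β-rule — branch into (!X && ((Y && !Y) || Z))  //  Z.
                      branch 1.2.1.1.2.1 (add (!X && ((Y && !Y) || Z))):
                        (!X && ((Y && !Y) || Z)): α-rule — add !X, ((Y && !Y) || Z).
                        × closes — contains both X and !X.
                      branch 1.2.1.1.2.2 (add Z):
                        × closes — contains both Z and !Z.
              branch 1.2.1.2 (add !((Y && !Y) || Z)):
                !((Y && !Y) || Z): α-rule — add !(Y && !Y), !Z.
                !(W && ((!W == X) -> !W)): β-rule — branch into !W  //  !((!W == X) -> !W).
                  branch 1.2.1.2.1 (add !W):
                    × closes — contains both W and !W.
                  branch 1.2.1.2.2 (add !((!W == X) -> !W)):
                    !((!W == X) -> !W): α-rule — add (!W == X), !!W.
                    ((!X && ((Y && !Y) || Z)) || Z): β-rule — branch into (!X && ((Y && !Y) || Z))  //  Z.
                      branch 1.2.1.2.2.1 (add (!X && ((Y && !Y) || Z))):
                        (!X && ((Y && !Y) || Z)): α-rule — add !X, ((Y && !Y) || Z).
                        !(!W == X): β-rule — branch into !W, !X  //  !!W, X.
                          branch 1.2.1.2.2.1.1 (add !W, !X):
                            × closes — contains both W and !W.
                          branch 1.2.1.2.2.1.2 (add !!W, X):
                            × closes — contains both X and !X.
                      branch 1.2.1.2.2.2 (add Z):
                        × closes — contains both Z and !Z.
          branch 1.2.2 (add !W):
            × closes — contains both W and !W.
  branch 2 (add Z):
    × closes — contains both Z and !Z.
All 20 branches close.
Every branch closed; the formula is unsatisfiable.

Unsatisfiable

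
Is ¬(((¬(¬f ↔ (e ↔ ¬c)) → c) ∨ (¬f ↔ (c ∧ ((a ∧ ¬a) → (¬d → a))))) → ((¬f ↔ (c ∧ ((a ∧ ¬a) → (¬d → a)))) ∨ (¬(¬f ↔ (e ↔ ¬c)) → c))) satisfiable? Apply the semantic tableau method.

Unsatisfiable

Initial set: {¬(((¬(¬f ↔ (e ↔ ¬c)) → c) ∨ (¬f ↔ (c ∧ ((a ∧ ¬a) → (¬d → a))))) → ((¬f ↔ (c ∧ ((a ∧ ¬a) → (¬d → a)))) ∨ (¬(¬f ↔ (e ↔ ¬c)) → c)))}.
¬(((¬(¬f ↔ (e ↔ ¬c)) → c) ∨ (¬f ↔ (c ∧ ((a ∧ ¬a) → (¬d → a))))) → ((¬f ↔ (c ∧ ((a ∧ ¬a) → (¬d → a)))) ∨ (¬(¬f ↔ (e ↔ ¬c)) → c))): α-rule — add ((¬(¬f ↔ (e ↔ ¬c)) → c) ∨ (¬f ↔ (c ∧ ((a ∧ ¬a) → (¬d → a))))), ¬((¬f ↔ (c ∧ ((a ∧ ¬a) → (¬d → a)))) ∨ (¬(¬f ↔ (e ↔ ¬c)) → c)).
¬((¬f ↔ (c ∧ ((a ∧ ¬a) → (¬d → a)))) ∨ (¬(¬f ↔ (e ↔ ¬c)) → c)): α-rule — add ¬(¬f ↔ (c ∧ ((a ∧ ¬a) → (¬d → a)))), ¬(¬(¬f ↔ (e ↔ ¬c)) → c).
¬(¬(¬f ↔ (e ↔ ¬c)) → c): α-rule — add ¬(¬f ↔ (e ↔ ¬c)), ¬c.
((¬(¬f ↔ (e ↔ ¬c)) → c) ∨ (¬f ↔ (c ∧ ((a ∧ ¬a) → (¬d → a))))): β-rule — branch into (¬(¬f ↔ (e ↔ ¬c)) → c)  //  (¬f ↔ (c ∧ ((a ∧ ¬a) → (¬d → a)))).
  branch 1 (add (¬(¬f ↔ (e ↔ ¬c)) → c)):
    ¬(¬f ↔ (c ∧ ((a ∧ ¬a) → (¬d → a)))): β-rule — branch into ¬f, ¬(c ∧ ((a ∧ ¬a) → (¬d → a)))  //  ¬¬f, (c ∧ ((a ∧ ¬a) → (¬d → a))).
      branch 1.1 (add ¬f, ¬(c ∧ ((a ∧ ¬a) → (¬d → a)))):
        ¬(¬f ↔ (e ↔ ¬c)): β-rule — branch into ¬f, ¬(e ↔ ¬c)  //  ¬¬f, (e ↔ ¬c).
          branch 1.1.1 (add ¬f, ¬(e ↔ ¬c)):
            (¬(¬f ↔ (e ↔ ¬c)) → c): β-rule — branch into ¬¬(¬f ↔ (e ↔ ¬c))  //  c.
              branch 1.1.1.1 (add ¬¬(¬f ↔ (e ↔ ¬c))):
                ¬(c ∧ ((a ∧ ¬a) → (¬d → a))): β-rule — branch into ¬c  //  ¬((a ∧ ¬a) → (¬d → a)).
                  branch 1.1.1.1.1 (add ¬c):
                    ¬(e ↔ ¬c): β-rule — branch into e, ¬¬c  //  ¬e, ¬c.
                      branch 1.1.1.1.1.1 (add e, ¬¬c):
                        × closes — contains both c and ¬c.
                      branch 1.1.1.1.1.2 (add ¬e, ¬c):
                        ¬¬(¬f ↔ (e ↔ ¬c)): β-rule — branch into ¬f, (e ↔ ¬c)  //  ¬¬f, ¬(e ↔ ¬c).
                          branch 1.1.1.1.1.2.1 (add ¬f, (e ↔ ¬c)):
                            (e ↔ ¬c): β-rule — branch into e, ¬c  //  ¬e, ¬¬c.
                              branch 1.1.1.1.1.2.1.1 (add e, ¬c):
                                × closes — contains both e and ¬e.
                              branch 1.1.1.1.1.2.1.2 (add ¬e, ¬¬c):
                                × closes — contains both c and ¬c.
                          branch 1.1.1.1.1.2.2 (add ¬¬f, ¬(e ↔ ¬c)):
                            × closes — contains both f and ¬f.
                  branch 1.1.1.1.2 (add ¬((a ∧ ¬a) → (¬d → a))):
                    ¬((a ∧ ¬a) → (¬d → a)): α-rule — add (a ∧ ¬a), ¬(¬d → a).
                    (a ∧ ¬a): α-rule — add a, ¬a.
                    × closes — contains both a and ¬a.
              branch 1.1.1.2 (add c):
                × closes — contains both c and ¬c.
          branch 1.1.2 (add ¬¬f, (e ↔ ¬c)):
            × closes — contains both f and ¬f.
      branch 1.2 (add ¬¬f, (c ∧ ((a ∧ ¬a) → (¬d → a)))):
        (c ∧ ((a ∧ ¬a) → (¬d → a))): α-rule — add c, ((a ∧ ¬a) → (¬d → a)).
        × closes — contains both c and ¬c.
  branch 2 (add (¬f ↔ (c ∧ ((a ∧ ¬a) → (¬d → a))))):
    ¬(¬f ↔ (c ∧ ((a ∧ ¬a) → (¬d → a)))): β-rule — branch into ¬f, ¬(c ∧ ((a ∧ ¬a) → (¬d → a)))  //  ¬¬f, (c ∧ ((a ∧ ¬a) → (¬d → a))).
      branch 2.1 (add ¬f, ¬(c ∧ ((a ∧ ¬a) → (¬d → a)))):
        ¬(¬f ↔ (e ↔ ¬c)): β-rule — branch into ¬f, ¬(e ↔ ¬c)  //  ¬¬f, (e ↔ ¬c).
          branch 2.1.1 (add ¬f, ¬(e ↔ ¬c)):
            (¬f ↔ (c ∧ ((a ∧ ¬a) → (¬d → a)))): β-rule — branch into ¬f, (c ∧ ((a ∧ ¬a) → (¬d → a)))  //  ¬¬f, ¬(c ∧ ((a ∧ ¬a) → (¬d → a))).
              branch 2.1.1.1 (add ¬f, (c ∧ ((a ∧ ¬a) → (¬d → a)))):
                (c ∧ ((a ∧ ¬a) → (¬d → a))): α-rule — add c, ((a ∧ ¬a) → (¬d → a)).
                × closes — contains both c and ¬c.
              branch 2.1.1.2 (add ¬¬f, ¬(c ∧ ((a ∧ ¬a) → (¬d → a)))):
                × closes — contains both f and ¬f.
          branch 2.1.2 (add ¬¬f, (e ↔ ¬c)):
            × closes — contains both f and ¬f.
      branch 2.2 (add ¬¬f, (c ∧ ((a ∧ ¬a) → (¬d → a)))):
        (c ∧ ((a ∧ ¬a) → (¬d → a))): α-rule — add c, ((a ∧ ¬a) → (¬d → a)).
        × closes — contains both c and ¬c.
All 12 branches close.
Every branch closed; the formula is unsatisfiable.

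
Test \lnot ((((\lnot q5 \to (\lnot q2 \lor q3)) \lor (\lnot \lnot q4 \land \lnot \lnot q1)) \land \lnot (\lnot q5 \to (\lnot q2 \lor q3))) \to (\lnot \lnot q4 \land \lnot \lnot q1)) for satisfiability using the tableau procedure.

Initial set: {T \lnot ((((\lnot q5 \to (\lnot q2 \lor q3)) \lor (\lnot \lnot q4 \land \lnot \lnot q1)) \land \lnot (\lnot q5 \to (\lnot q2 \lor q3))) \to (\lnot \lnot q4 \land \lnot \lnot q1))}.
T \lnot ((((\lnot q5 \to (\lnot q2 \lor q3)) \lor (\lnot \lnot q4 \land \lnot \lnot q1)) \land \lnot (\lnot q5 \to (\lnot q2 \lor q3))) \to (\lnot \lnot q4 \land \lnot \lnot q1)): α-rule — add T (((\lnot q5 \to (\lnot q2 \lor q3)) \lor (\lnot \lnot q4 \land \lnot \lnot q1)) \land \lnot (\lnot q5 \to (\lnot q2 \lor q3))), F (\lnot \lnot q4 \land \lnot \lnot q1).
T (((\lnot q5 \to (\lnot q2 \lor q3)) \lor (\lnot \lnot q4 \land \lnot \lnot q1)) \land \lnot (\lnot q5 \to (\lnot q2 \lor q3))): α-rule — add T ((\lnot q5 \to (\lnot q2 \lor q3)) \lor (\lnot \lnot q4 \land \lnot \lnot q1)), T \lnot (\lnot q5 \to (\lnot q2 \lor q3)).
T \lnot (\lnot q5 \to (\lnot q2 \lor q3)): α-rule — add T \lnot q5, F (\lnot q2 \lor q3).
F (\lnot q2 \lor q3): α-rule — add F \lnot q2, F q3.
F (\lnot \lnot q4 \land \lnot \lnot q1): β-rule — branch into F \lnot \lnot q4  //  F \lnot \lnot q1.
  branch 1 (add F \lnot \lnot q4):
    F \lnot \lnot q4: drop double negation, giving F q4.
    T ((\lnot q5 \to (\lnot q2 \lor q3)) \lor (\lnot \lnot q4 \land \lnot \lnot q1)): β-rule — branch into T (\lnot q5 \to (\lnot q2 \lor q3))  //  T (\lnot \lnot q4 \land \lnot \lnot q1).
      branch 1.1 (add T (\lnot q5 \to (\lnot q2 \lor q3))):
        T (\lnot q5 \to (\lnot q2 \lor q3)): β-rule — branch into F \lnot q5  //  T (\lnot q2 \lor q3).
          branch 1.1.1 (add F \lnot q5):
            × closes — contains both q5 and \lnot q5.
          branch 1.1.2 (add T (\lnot q2 \lor q3)):
            T (\lnot q2 \lor q3): β-rule — branch into T \lnot q2  //  T q3.
              branch 1.1.2.1 (add T \lnot q2):
                × closes — contains both q2 and \lnot q2.
              branch 1.1.2.2 (add T q3):
                × closes — contains both q3 and \lnot q3.
      branch 1.2 (add T (\lnot \lnot q4 \land \lnot \lnot q1)):
        T (\lnot \lnot q4 \land \lnot \lnot q1): α-rule — add T \lnot \lnot q4, T \lnot \lnot q1.
        T \lnot \lnot q4: drop double negation, giving T q4.
        × closes — contains both q4 and \lnot q4.
  branch 2 (add F \lnot \lnot q1):
    F \lnot \lnot q1: drop double negation, giving F q1.
    T ((\lnot q5 \to (\lnot q2 \lor q3)) \lor (\lnot \lnot q4 \land \lnot \lnot q1)): β-rule — branch into T (\lnot q5 \to (\lnot q2 \lor q3))  //  T (\lnot \lnot q4 \land \lnot \lnot q1).
      branch 2.1 (add T (\lnot q5 \to (\lnot q2 \lor q3))):
        T (\lnot q5 \to (\lnot q2 \lor q3)): β-rule — branch into F \lnot q5  //  T (\lnot q2 \lor q3).
          branch 2.1.1 (add F \lnot q5):
            × closes — contains both q5 and \lnot q5.
          branch 2.1.2 (add T (\lnot q2 \lor q3)):
            T (\lnot q2 \lor q3): β-rule — branch into T \lnot q2  //  T q3.
              branch 2.1.2.1 (add T \lnot q2):
                × closes — contains both q2 and \lnot q2.
              branch 2.1.2.2 (add T q3):
                × closes — contains both q3 and \lnot q3.
      branch 2.2 (add T (\lnot \lnot q4 \land \lnot \lnot q1)):
        T (\lnot \lnot q4 \land \lnot \lnot q1): α-rule — add T \lnot \lnot q4, T \lnot \lnot q1.
        T \lnot \lnot q4: drop double negation, giving T q4.
        T \lnot \lnot q1: drop double negation, giving T q1.
        × closes — contains both q1 and \lnot q1.
All 8 branches close.
Every branch closed; the formula is unsatisfiable.

Unsatisfiable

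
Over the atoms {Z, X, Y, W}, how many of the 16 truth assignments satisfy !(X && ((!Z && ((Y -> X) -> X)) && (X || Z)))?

12

Initial set: {!(X && ((!Z && ((Y -> X) -> X)) && (X || Z)))}.
!(X && ((!Z && ((Y -> X) -> X)) && (X || Z))): β-rule — branch into !X  //  !((!Z && ((Y -> X) -> X)) && (X || Z)).
  branch 1 (add !X):
    ○ open, literals {X=0}.
  branch 2 (add !((!Z && ((Y -> X) -> X)) && (X || Z))):
    !((!Z && ((Y -> X) -> X)) && (X || Z)): β-rule — branch into !(!Z && ((Y -> X) -> X))  //  !(X || Z).
      branch 2.1 (add !(!Z && ((Y -> X) -> X))):
        !(!Z && ((Y -> X) -> X)): β-rule — branch into !!Z  //  !((Y -> X) -> X).
          branch 2.1.1 (add !!Z):
            ○ open, literals {Z=1}.
          branch 2.1.2 (add !((Y -> X) -> X)):
            !((Y -> X) -> X): α-rule — add (Y -> X), !X.
            (Y -> X): β-rule — branch into !Y  //  X.
              branch 2.1.2.1 (add !Y):
                ○ open, literals {X=0, Y=0}.
              branch 2.1.2.2 (add X):
                × closes — contains both X and !X.
      branch 2.2 (add !(X || Z)):
        !(X || Z): α-rule — add !X, !Z.
        ○ open, literals {X=0, Z=0}.
1 branch closed, 4 open.
Each open branch fixes some atoms; the unmentioned ones are free. Counting distinct full assignments: branch {X=0} (Z, Y, W) contributes 8 new; branch {Z=1} (X, Y, W) contributes 4 new; branch {X=0, Y=0} (Z, W) contributes 0 new; branch {X=0, Z=0} (Y, W) contributes 0 new. Total: 12.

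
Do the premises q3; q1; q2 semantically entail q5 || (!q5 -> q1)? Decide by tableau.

Yes

Initial set: {q3; q1; q2; !(q5 || (!q5 -> q1))}.
!(q5 || (!q5 -> q1)): α-rule — add !q5, !(!q5 -> q1).
!(!q5 -> q1): α-rule — add !q5, !q1.
× closes — contains both q1 and !q1.
All 1 branch closes.
Every branch closed, so the premises entail the conclusion.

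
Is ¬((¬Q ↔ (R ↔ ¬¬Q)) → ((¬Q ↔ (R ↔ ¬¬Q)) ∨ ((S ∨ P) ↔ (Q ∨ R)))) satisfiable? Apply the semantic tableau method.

Initial set: {¬((¬Q ↔ (R ↔ ¬¬Q)) → ((¬Q ↔ (R ↔ ¬¬Q)) ∨ ((S ∨ P) ↔ (Q ∨ R))))}.
¬((¬Q ↔ (R ↔ ¬¬Q)) → ((¬Q ↔ (R ↔ ¬¬Q)) ∨ ((S ∨ P) ↔ (Q ∨ R)))): α-rule — add (¬Q ↔ (R ↔ ¬¬Q)), ¬((¬Q ↔ (R ↔ ¬¬Q)) ∨ ((S ∨ P) ↔ (Q ∨ R))).
¬((¬Q ↔ (R ↔ ¬¬Q)) ∨ ((S ∨ P) ↔ (Q ∨ R))): α-rule — add ¬(¬Q ↔ (R ↔ ¬¬Q)), ¬((S ∨ P) ↔ (Q ∨ R)).
(¬Q ↔ (R ↔ ¬¬Q)): β-rule — branch into ¬Q, (R ↔ ¬¬Q)  //  ¬¬Q, ¬(R ↔ ¬¬Q).
  branch 1 (add ¬Q, (R ↔ ¬¬Q)):
    ¬(¬Q ↔ (R ↔ ¬¬Q)): β-rule — branch into ¬Q, ¬(R ↔ ¬¬Q)  //  ¬¬Q, (R ↔ ¬¬Q).
      branch 1.1 (add ¬Q, ¬(R ↔ ¬¬Q)):
        ¬((S ∨ P) ↔ (Q ∨ R)): β-rule — branch into (S ∨ P), ¬(Q ∨ R)  //  ¬(S ∨ P), (Q ∨ R).
          branch 1.1.1 (add (S ∨ P), ¬(Q ∨ R)):
            ¬(Q ∨ R): α-rule — add ¬Q, ¬R.
            (R ↔ ¬¬Q): β-rule — branch into R, ¬¬Q  //  ¬R, ¬¬¬Q.
              branch 1.1.1.1 (add R, ¬¬Q):
                × closes — contains both R and ¬R.
              branch 1.1.1.2 (add ¬R, ¬¬¬Q):
                ¬¬¬Q: drop double negation, giving ¬Q.
                ¬(R ↔ ¬¬Q): β-rule — branch into R, ¬¬¬Q  //  ¬R, ¬¬Q.
                  branch 1.1.1.2.1 (add R, ¬¬¬Q):
                    × closes — contains both R and ¬R.
                  branch 1.1.1.2.2 (add ¬R, ¬¬Q):
                    ¬¬Q: drop double negation, giving Q.
                    × closes — contains both Q and ¬Q.
          branch 1.1.2 (add ¬(S ∨ P), (Q ∨ R)):
            ¬(S ∨ P): α-rule — add ¬S, ¬P.
            (R ↔ ¬¬Q): β-rule — branch into R, ¬¬Q  //  ¬R, ¬¬¬Q.
              branch 1.1.2.1 (add R, ¬¬Q):
                ¬¬Q: drop double negation, giving Q.
                × closes — contains both Q and ¬Q.
              branch 1.1.2.2 (add ¬R, ¬¬¬Q):
                ¬¬¬Q: drop double negation, giving ¬Q.
                ¬(R ↔ ¬¬Q): β-rule — branch into R, ¬¬¬Q  //  ¬R, ¬¬Q.
                  branch 1.1.2.2.1 (add R, ¬¬¬Q):
                    × closes — contains both R and ¬R.
                  branch 1.1.2.2.2 (add ¬R, ¬¬Q):
                    ¬¬Q: drop double negation, giving Q.
                    × closes — contains both Q and ¬Q.
      branch 1.2 (add ¬¬Q, (R ↔ ¬¬Q)):
        × closes — contains both Q and ¬Q.
  branch 2 (add ¬¬Q, ¬(R ↔ ¬¬Q)):
    ¬(¬Q ↔ (R ↔ ¬¬Q)): β-rule — branch into ¬Q, ¬(R ↔ ¬¬Q)  //  ¬¬Q, (R ↔ ¬¬Q).
      branch 2.1 (add ¬Q, ¬(R ↔ ¬¬Q)):
        × closes — contains both Q and ¬Q.
      branch 2.2 (add ¬¬Q, (R ↔ ¬¬Q)):
        ¬((S ∨ P) ↔ (Q ∨ R)): β-rule — branch into (S ∨ P), ¬(Q ∨ R)  //  ¬(S ∨ P), (Q ∨ R).
          branch 2.2.1 (add (S ∨ P), ¬(Q ∨ R)):
            ¬(Q ∨ R): α-rule — add ¬Q, ¬R.
            × closes — contains both Q and ¬Q.
          branch 2.2.2 (add ¬(S ∨ P), (Q ∨ R)):
            ¬(S ∨ P): α-rule — add ¬S, ¬P.
            ¬(R ↔ ¬¬Q): β-rule — branch into R, ¬¬¬Q  //  ¬R, ¬¬Q.
              branch 2.2.2.1 (add R, ¬¬¬Q):
                ¬¬¬Q: drop double negation, giving ¬Q.
                × closes — contains both Q and ¬Q.
              branch 2.2.2.2 (add ¬R, ¬¬Q):
                ¬¬Q: drop double negation, giving Q.
                (R ↔ ¬¬Q): β-rule — branch into R, ¬¬Q  //  ¬R, ¬¬¬Q.
                  branch 2.2.2.2.1 (add R, ¬¬Q):
                    × closes — contains both R and ¬R.
                  branch 2.2.2.2.2 (add ¬R, ¬¬¬Q):
                    ¬¬¬Q: drop double negation, giving ¬Q.
                    × closes — contains both Q and ¬Q.
All 12 branches close.
Every branch closed; the formula is unsatisfiable.

Unsatisfiable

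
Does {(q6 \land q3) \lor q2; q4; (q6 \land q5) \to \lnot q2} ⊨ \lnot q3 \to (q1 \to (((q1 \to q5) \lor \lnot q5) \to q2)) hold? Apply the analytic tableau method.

Initial set: {((q6 \land q3) \lor q2); q4; ((q6 \land q5) \to \lnot q2); \lnot (\lnot q3 \to (q1 \to (((q1 \to q5) \lor \lnot q5) \to q2)))}.
\lnot (\lnot q3 \to (q1 \to (((q1 \to q5) \lor \lnot q5) \to q2))): α-rule — add \lnot q3, \lnot (q1 \to (((q1 \to q5) \lor \lnot q5) \to q2)).
\lnot (q1 \to (((q1 \to q5) \lor \lnot q5) \to q2)): α-rule — add q1, \lnot (((q1 \to q5) \lor \lnot q5) \to q2).
\lnot (((q1 \to q5) \lor \lnot q5) \to q2): α-rule — add ((q1 \to q5) \lor \lnot q5), \lnot q2.
((q6 \land q3) \lor q2): β-rule — branch into (q6 \land q3)  //  q2.
  branch 1 (add (q6 \land q3)):
    (q6 \land q3): α-rule — add q6, q3.
    × closes — contains both q3 and \lnot q3.
  branch 2 (add q2):
    × closes — contains both q2 and \lnot q2.
All 2 branches close.
Every branch closed, so the premises entail the conclusion.

Yes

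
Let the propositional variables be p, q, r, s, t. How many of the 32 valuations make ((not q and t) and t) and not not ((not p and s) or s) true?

4

Initial set: {T (((not q and t) and t) and not not ((not p and s) or s))}.
T (((not q and t) and t) and not not ((not p and s) or s)): α-rule — add T ((not q and t) and t), T not not ((not p and s) or s).
T ((not q and t) and t): α-rule — add T (not q and t), T t.
T not not ((not p and s) or s): drop double negation, giving T ((not p and s) or s).
T (not q and t): α-rule — add T not q, T t.
T ((not p and s) or s): β-rule — branch into T (not p and s)  //  T s.
  branch 1 (add T (not p and s)):
    T (not p and s): α-rule — add T not p, T s.
    ○ open, literals {p=0, q=0, s=1, t=1}.
  branch 2 (add T s):
    ○ open, literals {q=0, s=1, t=1}.
0 branches closed, 2 open.
Each open branch fixes some atoms; the unmentioned ones are free. Counting distinct full assignments: branch {p=0, q=0, s=1, t=1} (r) contributes 2 new; branch {q=0, s=1, t=1} (p, r) contributes 2 new. Total: 4.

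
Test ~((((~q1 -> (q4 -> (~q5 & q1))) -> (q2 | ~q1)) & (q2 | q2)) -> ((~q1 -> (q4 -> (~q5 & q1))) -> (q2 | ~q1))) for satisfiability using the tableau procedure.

Unsatisfiable

Initial set: {~((((~q1 -> (q4 -> (~q5 & q1))) -> (q2 | ~q1)) & (q2 | q2)) -> ((~q1 -> (q4 -> (~q5 & q1))) -> (q2 | ~q1)))}.
~((((~q1 -> (q4 -> (~q5 & q1))) -> (q2 | ~q1)) & (q2 | q2)) -> ((~q1 -> (q4 -> (~q5 & q1))) -> (q2 | ~q1))): α-rule — add (((~q1 -> (q4 -> (~q5 & q1))) -> (q2 | ~q1)) & (q2 | q2)), ~((~q1 -> (q4 -> (~q5 & q1))) -> (q2 | ~q1)).
(((~q1 -> (q4 -> (~q5 & q1))) -> (q2 | ~q1)) & (q2 | q2)): α-rule — add ((~q1 -> (q4 -> (~q5 & q1))) -> (q2 | ~q1)), (q2 | q2).
~((~q1 -> (q4 -> (~q5 & q1))) -> (q2 | ~q1)): α-rule — add (~q1 -> (q4 -> (~q5 & q1))), ~(q2 | ~q1).
~(q2 | ~q1): α-rule — add ~q2, ~~q1.
((~q1 -> (q4 -> (~q5 & q1))) -> (q2 | ~q1)): β-rule — branch into ~(~q1 -> (q4 -> (~q5 & q1)))  //  (q2 | ~q1).
  branch 1 (add ~(~q1 -> (q4 -> (~q5 & q1)))):
    ~(~q1 -> (q4 -> (~q5 & q1))): α-rule — add ~q1, ~(q4 -> (~q5 & q1)).
    × closes — contains both q1 and ~q1.
  branch 2 (add (q2 | ~q1)):
    (q2 | q2): β-rule — branch into q2  //  q2.
      branch 2.1 (add q2):
        × closes — contains both q2 and ~q2.
      branch 2.2 (add q2):
        × closes — contains both q2 and ~q2.
All 3 branches close.
Every branch closed; the formula is unsatisfiable.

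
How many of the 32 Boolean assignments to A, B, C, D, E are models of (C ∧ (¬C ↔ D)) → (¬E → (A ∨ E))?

30

Initial set: {((C ∧ (¬C ↔ D)) → (¬E → (A ∨ E)))}.
((C ∧ (¬C ↔ D)) → (¬E → (A ∨ E))): β-rule — branch into ¬(C ∧ (¬C ↔ D))  //  (¬E → (A ∨ E)).
  branch 1 (add ¬(C ∧ (¬C ↔ D))):
    ¬(C ∧ (¬C ↔ D)): β-rule — branch into ¬C  //  ¬(¬C ↔ D).
      branch 1.1 (add ¬C):
        ○ open, literals {C=F}.
      branch 1.2 (add ¬(¬C ↔ D)):
        ¬(¬C ↔ D): β-rule — branch into ¬C, ¬D  //  ¬¬C, D.
          branch 1.2.1 (add ¬C, ¬D):
            ○ open, literals {C=F, D=F}.
          branch 1.2.2 (add ¬¬C, D):
            ○ open, literals {C=T, D=T}.
  branch 2 (add (¬E → (A ∨ E))):
    (¬E → (A ∨ E)): β-rule — branch into ¬¬E  //  (A ∨ E).
      branch 2.1 (add ¬¬E):
        ○ open, literals {E=T}.
      branch 2.2 (add (A ∨ E)):
        (A ∨ E): β-rule — branch into A  //  E.
          branch 2.2.1 (add A):
            ○ open, literals {A=T}.
          branch 2.2.2 (add E):
            ○ open, literals {E=T}.
0 branches closed, 6 open.
Each open branch fixes some atoms; the unmentioned ones are free. Counting distinct full assignments: branch {C=F} (A, B, D, E) contributes 16 new; branch {C=F, D=F} (A, B, E) contributes 0 new; branch {C=T, D=T} (A, B, E) contributes 8 new; branch {E=T} (A, B, C, D) contributes 4 new; branch {A=T} (B, C, D, E) contributes 2 new; branch {E=T} (A, B, C, D) contributes 0 new. Total: 30.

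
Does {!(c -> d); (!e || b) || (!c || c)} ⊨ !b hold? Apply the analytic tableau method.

No

Initial set: {!(c -> d); ((!e || b) || (!c || c)); !!b}.
!(c -> d): α-rule — add c, !d.
((!e || b) || (!c || c)): β-rule — branch into (!e || b)  //  (!c || c).
  branch 1 (add (!e || b)):
    (!e || b): β-rule — branch into !e  //  b.
      branch 1.1 (add !e):
        ○ open, literals {b=true, c=true, d=false, e=false}.
      branch 1.2 (add b):
        ○ open, literals {b=true, c=true, d=false}.
  branch 2 (add (!c || c)):
    (!c || c): β-rule — branch into !c  //  c.
      branch 2.1 (add !c):
        × closes — contains both c and !c.
      branch 2.2 (add c):
        ○ open, literals {b=true, c=true, d=false}.
1 branch closed, 3 open.
An open branch gives a countermodel: b=true, c=true, d=false, e=false (unmentioned atoms arbitrary); the premises hold there but the conclusion fails.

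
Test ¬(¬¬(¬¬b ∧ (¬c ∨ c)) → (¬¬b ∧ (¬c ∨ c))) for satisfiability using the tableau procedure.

Initial set: {¬(¬¬(¬¬b ∧ (¬c ∨ c)) → (¬¬b ∧ (¬c ∨ c)))}.
¬(¬¬(¬¬b ∧ (¬c ∨ c)) → (¬¬b ∧ (¬c ∨ c))): α-rule — add ¬¬(¬¬b ∧ (¬c ∨ c)), ¬(¬¬b ∧ (¬c ∨ c)).
¬¬(¬¬b ∧ (¬c ∨ c)): drop double negation, giving (¬¬b ∧ (¬c ∨ c)).
(¬¬b ∧ (¬c ∨ c)): α-rule — add ¬¬b, (¬c ∨ c).
¬¬b: drop double negation, giving b.
¬(¬¬b ∧ (¬c ∨ c)): β-rule — branch into ¬¬¬b  //  ¬(¬c ∨ c).
  branch 1 (add ¬¬¬b):
    ¬¬¬b: drop double negation, giving ¬b.
    × closes — contains both b and ¬b.
  branch 2 (add ¬(¬c ∨ c)):
    ¬(¬c ∨ c): α-rule — add ¬¬c, ¬c.
    × closes — contains both c and ¬c.
All 2 branches close.
Every branch closed; the formula is unsatisfiable.

Unsatisfiable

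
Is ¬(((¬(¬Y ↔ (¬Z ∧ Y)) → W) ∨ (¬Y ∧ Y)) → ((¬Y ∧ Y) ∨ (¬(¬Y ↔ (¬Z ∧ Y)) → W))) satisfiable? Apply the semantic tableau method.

Initial set: {T ¬(((¬(¬Y ↔ (¬Z ∧ Y)) → W) ∨ (¬Y ∧ Y)) → ((¬Y ∧ Y) ∨ (¬(¬Y ↔ (¬Z ∧ Y)) → W)))}.
T ¬(((¬(¬Y ↔ (¬Z ∧ Y)) → W) ∨ (¬Y ∧ Y)) → ((¬Y ∧ Y) ∨ (¬(¬Y ↔ (¬Z ∧ Y)) → W))): α-rule — add T ((¬(¬Y ↔ (¬Z ∧ Y)) → W) ∨ (¬Y ∧ Y)), F ((¬Y ∧ Y) ∨ (¬(¬Y ↔ (¬Z ∧ Y)) → W)).
F ((¬Y ∧ Y) ∨ (¬(¬Y ↔ (¬Z ∧ Y)) → W)): α-rule — add F (¬Y ∧ Y), F (¬(¬Y ↔ (¬Z ∧ Y)) → W).
F (¬(¬Y ↔ (¬Z ∧ Y)) → W): α-rule — add T ¬(¬Y ↔ (¬Z ∧ Y)), F W.
T ((¬(¬Y ↔ (¬Z ∧ Y)) → W) ∨ (¬Y ∧ Y)): β-rule — branch into T (¬(¬Y ↔ (¬Z ∧ Y)) → W)  //  T (¬Y ∧ Y).
  branch 1 (add T (¬(¬Y ↔ (¬Z ∧ Y)) → W)):
    F (¬Y ∧ Y): β-rule — branch into F ¬Y  //  F Y.
      branch 1.1 (add F ¬Y):
        T ¬(¬Y ↔ (¬Z ∧ Y)): β-rule — branch into T ¬Y, F (¬Z ∧ Y)  //  F ¬Y, T (¬Z ∧ Y).
          branch 1.1.1 (add T ¬Y, F (¬Z ∧ Y)):
            × closes — contains both Y and ¬Y.
          branch 1.1.2 (add F ¬Y, T (¬Z ∧ Y)):
            T (¬Z ∧ Y): α-rule — add T ¬Z, T Y.
            T (¬(¬Y ↔ (¬Z ∧ Y)) → W): β-rule — branch into F ¬(¬Y ↔ (¬Z ∧ Y))  //  T W.
              branch 1.1.2.1 (add F ¬(¬Y ↔ (¬Z ∧ Y))):
                F ¬(¬Y ↔ (¬Z ∧ Y)): β-rule — branch into T ¬Y, T (¬Z ∧ Y)  //  F ¬Y, F (¬Z ∧ Y).
                  branch 1.1.2.1.1 (add T ¬Y, T (¬Z ∧ Y)):
                    × closes — contains both Y and ¬Y.
                  branch 1.1.2.1.2 (add F ¬Y, F (¬Z ∧ Y)):
                    F (¬Z ∧ Y): β-rule — branch into F ¬Z  //  F Y.
                      branch 1.1.2.1.2.1 (add F ¬Z):
                        × closes — contains both Z and ¬Z.
                      branch 1.1.2.1.2.2 (add F Y):
                        × closes — contains both Y and ¬Y.
              branch 1.1.2.2 (add T W):
                × closes — contains both W and ¬W.
      branch 1.2 (add F Y):
        T ¬(¬Y ↔ (¬Z ∧ Y)): β-rule — branch into T ¬Y, F (¬Z ∧ Y)  //  F ¬Y, T (¬Z ∧ Y).
          branch 1.2.1 (add T ¬Y, F (¬Z ∧ Y)):
            T (¬(¬Y ↔ (¬Z ∧ Y)) → W): β-rule — branch into F ¬(¬Y ↔ (¬Z ∧ Y))  //  T W.
              branch 1.2.1.1 (add F ¬(¬Y ↔ (¬Z ∧ Y))):
                F (¬Z ∧ Y): β-rule — branch into F ¬Z  //  F Y.
                  branch 1.2.1.1.1 (add F ¬Z):
                    F ¬(¬Y ↔ (¬Z ∧ Y)): β-rule — branch into T ¬Y, T (¬Z ∧ Y)  //  F ¬Y, F (¬Z ∧ Y).
                      branch 1.2.1.1.1.1 (add T ¬Y, T (¬Z ∧ Y)):
                        T (¬Z ∧ Y): α-rule — add T ¬Z, T Y.
                        × closes — contains both Z and ¬Z.
                      branch 1.2.1.1.1.2 (add F ¬Y, F (¬Z ∧ Y)):
                        × closes — contains both Y and ¬Y.
                  branch 1.2.1.1.2 (add F Y):
                    F ¬(¬Y ↔ (¬Z ∧ Y)): β-rule — branch into T ¬Y, T (¬Z ∧ Y)  //  F ¬Y, F (¬Z ∧ Y).
                      branch 1.2.1.1.2.1 (add T ¬Y, T (¬Z ∧ Y)):
                        T (¬Z ∧ Y): α-rule — add T ¬Z, T Y.
                        × closes — contains both Y and ¬Y.
                      branch 1.2.1.1.2.2 (add F ¬Y, F (¬Z ∧ Y)):
                        × closes — contains both Y and ¬Y.
              branch 1.2.1.2 (add T W):
                × closes — contains both W and ¬W.
          branch 1.2.2 (add F ¬Y, T (¬Z ∧ Y)):
            × closes — contains both Y and ¬Y.
  branch 2 (add T (¬Y ∧ Y)):
    T (¬Y ∧ Y): α-rule — add T ¬Y, T Y.
    × closes — contains both Y and ¬Y.
All 12 branches close.
Every branch closed; the formula is unsatisfiable.

Unsatisfiable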